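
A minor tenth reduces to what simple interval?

Take out an octave (7 from the number): 10 − 7 = 3.
Quality carries through unchanged, so the simple form is a minor third.

minor 3rd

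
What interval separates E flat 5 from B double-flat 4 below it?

A4

Descending from Eb5 to Bbb4 is the same interval as ascending Bbb4 to Eb5.
B to E spans four letter names (B-C-D-E): a fourth.
A perfect fourth would be 5 semitones; Bbb4 to Eb5 is 6, one semitone wider, so the interval is augmented.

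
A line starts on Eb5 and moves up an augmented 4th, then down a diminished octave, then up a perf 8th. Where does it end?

An augmented fourth up from Eb5 is A5.
Down a diminished octave from A5: A#4 (11 semitones down).
Up a perfect octave from A#4: A#5 (12 semitones up).

A#5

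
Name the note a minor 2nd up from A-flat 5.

The second takes the letter from A up to B.
Moving 1 semitone up from Ab5 (the size of a minor second) reaches Bbb5.

B-double-flat 5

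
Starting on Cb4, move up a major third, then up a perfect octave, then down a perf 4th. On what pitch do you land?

Up a major third from Cb4: Eb4 (4 semitones up).
Eb4 up a perfect octave → Eb5 (12 semitones).
Down a perfect fourth from Eb5: Bb4 (5 semitones down).

Bb4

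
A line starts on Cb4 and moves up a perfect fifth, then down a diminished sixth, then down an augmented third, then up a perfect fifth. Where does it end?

Db4

Up a perfect fifth from Cb4: Gb4 (7 semitones up).
A diminished sixth down from Gb4 is B3.
An augmented third down from B3 is Gb3.
A perfect fifth up from Gb3 is Db4.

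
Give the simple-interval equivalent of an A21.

augmented 7th

Each octave removed subtracts seven from the number: 21 − 14 = 7.
That makes an augmented twenty-first a compound augmented seventh — 2 octaves plus an augmented seventh.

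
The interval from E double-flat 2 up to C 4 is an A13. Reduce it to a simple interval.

A6

Subtracting seven from the interval number removes an octave: 13 − 7 = 6.
So an augmented thirteenth is an octave plus an augmented sixth. The quality is unchanged.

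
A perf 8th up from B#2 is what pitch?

B#3

An octave keeps the letter name B, an octave up from B.
A perfect octave spans 12 semitones, so from B#2 the target pitch is B#3.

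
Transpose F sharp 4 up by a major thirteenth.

Counting six letter names plus an octave up from F lands on D.
A major thirteenth is 21 semitones; 21 semitones up from F#4 gives D#6.

D sharp 6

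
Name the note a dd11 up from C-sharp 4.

The eleventh's letter: C up four letter names plus an octave → F.
Moving 15 semitones up from C#4 (the size of a doubly diminished eleventh) reaches Fb5.

F-flat 5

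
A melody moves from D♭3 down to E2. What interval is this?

diminished 7th

Descending from Db3 to E2 is the same interval as ascending E2 to Db3.
E to D spans seven letter names (E-F-G-A-B-C-D): a seventh.
E2 to Db3 spans 9 semitones — two semitones narrower than the major seventh (11) — giving a diminished seventh.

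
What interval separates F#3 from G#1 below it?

m14

Descending from F#3 to G#1 is the same interval as ascending G#1 to F#3.
G to F spans seven letter names (G-A-B-C-D-E-F), plus an octave, so the interval is some kind of fourteenth.
A major fourteenth would be 23 semitones, but G#1 to F#3 is 22 — one semitone narrower, making it a minor fourteenth.
(Equivalently, a compound minor seventh: a minor seventh plus an octave.)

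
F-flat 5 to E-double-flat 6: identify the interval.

minor seventh

F to E spans seven letter names (F-G-A-B-C-D-E), so the interval is some kind of seventh.
At 10 semitones, Fb5→Ebb6 falls one short of a major seventh: minor.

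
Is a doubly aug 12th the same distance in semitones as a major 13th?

Yes

A doubly augmented twelfth = 21 semitones = a major thirteenth; enharmonically equal.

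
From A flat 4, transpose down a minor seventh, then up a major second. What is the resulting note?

A minor seventh down from Ab4 is Bb3.
Bb3 up a major second → C4 (2 semitones).

C 4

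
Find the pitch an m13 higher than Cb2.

Six letters up from C (plus an octave) reaches A.
A minor thirteenth is 20 semitones; 20 semitones up from Cb2 gives Abb3.

Abb3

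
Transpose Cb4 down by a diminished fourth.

G3

Four letter names down from C: G.
A diminished fourth spans 4 semitones, so from Cb4 the target pitch is G3.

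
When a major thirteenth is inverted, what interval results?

m3

First reduce the compound major thirteenth to its simple form, a major sixth.
Inverted interval numbers add to nine, so a sixth pairs with a third (6 + 3 = 9).
Quality inverts too: major becomes minor. That makes the inversion a minor third.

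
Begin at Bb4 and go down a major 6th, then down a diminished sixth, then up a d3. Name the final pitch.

Ab3

Bb4 down a major sixth → Db4 (9 semitones).
Db4 down a diminished sixth → F#3 (7 semitones).
Up a diminished third from F#3: Ab3 (2 semitones up).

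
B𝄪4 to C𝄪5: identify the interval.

minor 2nd

B to C spans two letter names (B-C) — that makes it a second of some quality.
A major second would be 2 semitones, but B##4 to C##5 is 1 — one semitone narrower, making it a minor second.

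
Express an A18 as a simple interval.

augmented 4th

Each octave removed subtracts seven from the number: 18 − 14 = 4.
So an augmented eighteenth is 2 octaves plus an augmented fourth. The quality is unchanged.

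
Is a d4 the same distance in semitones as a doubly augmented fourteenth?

4 semitones (diminished fourth) vs 25 semitones (doubly augmented fourteenth): not equal.

No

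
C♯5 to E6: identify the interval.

C to E spans three letter names (C-D-E), plus an octave: a tenth.
C#5 to E6 is 15 semitones, a half step short of the major tenth (16), so this is minor.
(Equivalently, a compound minor third: a minor third plus an octave.)

minor tenth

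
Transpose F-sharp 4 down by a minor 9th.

E-sharp 3

Two letters down from F (plus an octave) reaches E.
A minor ninth spans 13 semitones, so from F#4 the target pitch is E#3.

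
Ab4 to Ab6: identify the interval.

A to A is the same letter name, plus 2 octaves: a fifteenth.
Ab4 to Ab6 is 24 semitones, matching the perfect fifteenth exactly, so the quality is perfect.
(Equivalently, a compound perfect octave: a perfect octave plus an octave.)

perfect fifteenth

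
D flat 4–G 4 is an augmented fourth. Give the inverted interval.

diminished fifth

The rule of nine gives the new number: 9 − 4 = 5, so a fourth becomes a fifth.
And augmented becomes diminished under inversion, so we get a diminished fifth.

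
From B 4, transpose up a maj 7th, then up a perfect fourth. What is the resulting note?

Up a major seventh from B4: A#5 (11 semitones up).
A perfect fourth up from A#5 is D#6.

D sharp 6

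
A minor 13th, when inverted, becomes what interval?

major third

First reduce the compound minor thirteenth to its simple form, a minor sixth.
Inverted interval numbers add to nine, so a sixth pairs with a third (6 + 3 = 9).
And minor becomes major under inversion, so we get a major third.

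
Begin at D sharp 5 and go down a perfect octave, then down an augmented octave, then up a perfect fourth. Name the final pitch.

A perfect octave down from D#5 is D#4.
An augmented octave down from D#4 is D3.
A perfect fourth up from D3 is G3.

G 3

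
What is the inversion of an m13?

First reduce the compound minor thirteenth to its simple form, a minor sixth.
Inverted interval numbers add to nine, so a sixth pairs with a third (6 + 3 = 9).
The quality also flips — minor becomes major — giving a major third.

major 3rd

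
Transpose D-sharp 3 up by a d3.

The third takes the letter from D up to F.
A diminished third is 2 semitones; 2 semitones up from D#3 gives F3.

F 3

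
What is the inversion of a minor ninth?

First reduce the compound minor ninth to its simple form, a minor second.
The rule of nine gives the new number: 9 − 2 = 7, so a second becomes a seventh.
Quality inverts too: minor becomes major. That makes the inversion a major seventh.

major seventh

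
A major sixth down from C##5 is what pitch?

The sixth takes the letter from C down to E.
A major sixth spans 9 semitones, so from C##5 the target pitch is E#4.

E#4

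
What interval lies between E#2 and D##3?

E to D spans seven letter names (E-F-G-A-B-C-D) — that makes it a seventh of some quality.
Counting semitones, E#2→D##3 is 11, which is the major seventh.

M7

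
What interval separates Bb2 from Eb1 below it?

Descending from Bb2 to Eb1 is the same interval as ascending Eb1 to Bb2.
E to B spans five letter names (E-F-G-A-B), plus an octave: a twelfth.
Counting semitones, Eb1→Bb2 is 19, which is the perfect twelfth.
(Equivalently, a compound perfect fifth: a perfect fifth plus an octave.)

perfect twelfth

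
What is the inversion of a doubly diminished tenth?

First reduce the compound doubly diminished tenth to its simple form, a doubly diminished third.
Inverted interval numbers add to nine, so a third pairs with a sixth (3 + 6 = 9).
And doubly diminished becomes doubly augmented under inversion, so we get a doubly augmented sixth.

doubly augmented sixth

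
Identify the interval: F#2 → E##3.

augmented seventh

F to E spans seven letter names (F-G-A-B-C-D-E): a seventh.
The major seventh is 11 semitones; here we have 12, one semitone wider: augmented.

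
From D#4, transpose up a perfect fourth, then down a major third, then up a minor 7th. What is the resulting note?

Up a perfect fourth from D#4: G#4 (5 semitones up).
G#4 down a major third → E4 (4 semitones).
A minor seventh up from E4 is D5.

D5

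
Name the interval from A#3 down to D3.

augmented fifth

Descending from A#3 to D3 is the same interval as ascending D3 to A#3.
D to A spans five letter names (D-E-F-G-A) — that makes it a fifth of some quality.
A perfect fifth would be 7 semitones; D3 to A#3 is 8, one semitone wider, so the interval is augmented.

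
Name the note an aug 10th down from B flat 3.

Three letters down from B (plus an octave) reaches G.
Moving 17 semitones down from Bb3 (the size of an augmented tenth) reaches Gbb2.

G double-flat 2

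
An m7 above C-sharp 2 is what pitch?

B 2

Counting seven letter names up from C lands on B.
Moving 10 semitones up from C#2 (the size of a minor seventh) reaches B2.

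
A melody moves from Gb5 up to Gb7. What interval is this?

perfect fifteenth

G to G is the same letter name, plus 2 octaves, so the interval is some kind of fifteenth.
The perfect fifteenth spans 24 semitones, and Gb5 to Gb7 is exactly 24 semitones — so this is a perfect fifteenth.
(Equivalently, a compound perfect octave: a perfect octave plus an octave.)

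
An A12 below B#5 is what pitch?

E4

Counting five letter names plus an octave down from B lands on E.
Moving 20 semitones down from B#5 (the size of an augmented twelfth) reaches E4.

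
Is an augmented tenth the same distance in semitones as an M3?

No

17 semitones (augmented tenth) vs 4 semitones (major third): not equal.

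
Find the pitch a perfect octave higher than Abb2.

Abb3

The letter stays A (same as the start), shifted an octave up.
A perfect octave is 12 semitones; 12 semitones up from Abb2 gives Abb3.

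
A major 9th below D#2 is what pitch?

C#1

Counting two letter names plus an octave down from D lands on C.
A major ninth is 14 semitones; 14 semitones down from D#2 gives C#1.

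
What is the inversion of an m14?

First reduce the compound minor fourteenth to its simple form, a minor seventh.
The rule of nine gives the new number: 9 − 7 = 2, so a seventh becomes a second.
The quality also flips — minor becomes major — giving a major second.

major 2nd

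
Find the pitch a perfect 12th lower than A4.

D3

Counting five letter names plus an octave down from A lands on D.
A perfect twelfth is 19 semitones; 19 semitones down from A4 gives D3.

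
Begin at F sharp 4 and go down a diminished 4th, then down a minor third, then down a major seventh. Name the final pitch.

B sharp 2

A diminished fourth down from F#4 is C##4.
C##4 down a minor third → A##3 (3 semitones).
Down a major seventh from A##3: B#2 (11 semitones down).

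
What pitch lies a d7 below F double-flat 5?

G flat 4

Counting seven letter names down from F lands on G.
Moving 9 semitones down from Fbb5 (the size of a diminished seventh) reaches Gb4.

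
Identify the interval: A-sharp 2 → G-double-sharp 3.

A to G spans seven letter names (A-B-C-D-E-F-G) — that makes it a seventh of some quality.
A#2 to G##3 is 11 semitones, matching the major seventh exactly, so the quality is major.

major seventh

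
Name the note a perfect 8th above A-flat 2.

A-flat 3

An octave keeps the letter name A, an octave up from A.
A perfect octave is 12 semitones; 12 semitones up from Ab2 gives Ab3.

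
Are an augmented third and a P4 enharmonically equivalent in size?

Yes

Both span 5 semitones: an augmented third and a perfect fourth are the same chromatic distance.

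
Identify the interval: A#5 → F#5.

Descending from A#5 to F#5 is the same interval as ascending F#5 to A#5.
F to A spans three letter names (F-G-A), so the interval is some kind of third.
The major third spans 4 semitones, and F#5 to A#5 is exactly 4 semitones — so this is a major third.

major third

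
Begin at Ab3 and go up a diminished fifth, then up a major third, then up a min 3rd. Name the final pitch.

Bbb4

Ab3 up a diminished fifth → Ebb4 (6 semitones).
Ebb4 up a major third → Gb4 (4 semitones).
Gb4 up a minor third → Bbb4 (3 semitones).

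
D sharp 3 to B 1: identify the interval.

major 10th

Descending from D#3 to B1 is the same interval as ascending B1 to D#3.
B to D spans three letter names (B-C-D), plus an octave — that makes it a tenth of some quality.
B1 to D#3 is 16 semitones, matching the major tenth exactly, so the quality is major.
(Equivalently, a compound major third: a major third plus an octave.)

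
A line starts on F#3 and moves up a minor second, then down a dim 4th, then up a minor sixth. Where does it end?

B3

Up a minor second from F#3: G3 (1 semitone up).
G3 down a diminished fourth → D#3 (4 semitones).
Up a minor sixth from D#3: B3 (8 semitones up).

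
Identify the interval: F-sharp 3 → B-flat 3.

diminished fourth

F to B spans four letter names (F-G-A-B) — that makes it a fourth of some quality.
The perfect fourth is 5 semitones; here we have 4, one semitone narrower: diminished.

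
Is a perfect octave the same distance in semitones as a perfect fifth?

No

A perfect octave is 12 semitones but a perfect fifth is 7 semitones — different sizes.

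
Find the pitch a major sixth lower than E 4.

G 3

Six letter names down from E: G.
A major sixth spans 9 semitones, so from E4 the target pitch is G3.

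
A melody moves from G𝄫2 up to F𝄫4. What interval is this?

minor fourteenth

G to F spans seven letter names (G-A-B-C-D-E-F), plus an octave, so the interval is some kind of fourteenth.
At 22 semitones, Gbb2→Fbb4 falls one short of a major fourteenth: minor.
(Equivalently, a compound minor seventh: a minor seventh plus an octave.)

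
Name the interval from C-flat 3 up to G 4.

C to G spans five letter names (C-D-E-F-G), plus an octave, so the interval is some kind of twelfth.
A perfect twelfth would be 19 semitones; Cb3 to G4 is 20, one semitone wider, so the interval is augmented.
(Equivalently, a compound augmented fifth: an augmented fifth plus an octave.)

augmented twelfth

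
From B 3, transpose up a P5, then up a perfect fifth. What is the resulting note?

C sharp 5

Up a perfect fifth from B3: F#4 (7 semitones up).
A perfect fifth up from F#4 is C#5.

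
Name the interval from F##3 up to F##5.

perfect fifteenth

F to F is the same letter name, plus 2 octaves: a fifteenth.
The perfect fifteenth spans 24 semitones, and F##3 to F##5 is exactly 24 semitones — so this is a perfect fifteenth.
(Equivalently, a compound perfect octave: a perfect octave plus an octave.)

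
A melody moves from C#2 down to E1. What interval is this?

major 6th

Descending from C#2 to E1 is the same interval as ascending E1 to C#2.
E to C spans six letter names (E-F-G-A-B-C): a sixth.
E1 to C#2 is 9 semitones, matching the major sixth exactly, so the quality is major.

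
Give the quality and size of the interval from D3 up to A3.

perfect fifth

D to A spans five letter names (D-E-F-G-A) — that makes it a fifth of some quality.
D3 to A3 is 7 semitones, matching the perfect fifth exactly, so the quality is perfect.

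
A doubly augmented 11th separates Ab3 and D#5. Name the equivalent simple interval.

Take out an octave (7 from the number): 11 − 7 = 4.
Quality carries through unchanged, so the simple form is a doubly augmented fourth.

AA4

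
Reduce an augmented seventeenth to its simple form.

A3

Each octave removed subtracts seven from the number: 17 − 14 = 3.
That makes an augmented seventeenth a compound augmented third — 2 octaves plus an augmented third.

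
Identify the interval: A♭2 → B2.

A to B spans two letter names (A-B) — that makes it a second of some quality.
Ab2 to B2 spans 3 semitones — one semitone wider than the major second (2) — giving an augmented second.

augmented second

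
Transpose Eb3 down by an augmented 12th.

Abb1

Five letters down from E (plus an octave) reaches A.
An augmented twelfth is 20 semitones; 20 semitones down from Eb3 gives Abb1.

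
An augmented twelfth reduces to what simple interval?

augmented 5th

Subtracting seven from the interval number removes an octave: 12 − 7 = 5.
Quality carries through unchanged, so the simple form is an augmented fifth.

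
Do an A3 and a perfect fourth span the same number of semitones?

An augmented third spans 5 semitones, and a perfect fourth also spans 5 semitones — they're enharmonic.

Yes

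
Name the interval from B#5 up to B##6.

A8

B to B is the same letter name, plus an octave — that makes it an octave of some quality.
A perfect octave would be 12 semitones; B#5 to B##6 is 13, one semitone wider, so the interval is augmented.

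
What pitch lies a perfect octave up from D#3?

D#4

An octave keeps the letter name D, an octave up from D.
Moving 12 semitones up from D#3 (the size of a perfect octave) reaches D#4.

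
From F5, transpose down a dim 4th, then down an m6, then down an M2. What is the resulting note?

Down a diminished fourth from F5: C#5 (4 semitones down).
Down a minor sixth from C#5: E#4 (8 semitones down).
Down a major second from E#4: D#4 (2 semitones down).

D#4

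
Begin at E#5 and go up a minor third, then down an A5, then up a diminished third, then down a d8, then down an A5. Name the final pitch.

A minor third up from E#5 is G#5.
Down an augmented fifth from G#5: C5 (8 semitones down).
Up a diminished third from C5: Ebb5 (2 semitones up).
A diminished octave down from Ebb5 is Eb4.
An augmented fifth down from Eb4 is Abb3.

Abb3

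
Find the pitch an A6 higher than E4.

The sixth takes the letter from E up to C.
Moving 10 semitones up from E4 (the size of an augmented sixth) reaches C##5.

C##5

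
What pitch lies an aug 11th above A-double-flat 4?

Counting four letter names plus an octave up from A lands on D.
Moving 18 semitones up from Abb4 (the size of an augmented eleventh) reaches Db6.

D-flat 6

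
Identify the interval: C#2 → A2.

C to A spans six letter names (C-D-E-F-G-A): a sixth.
A major sixth would be 9 semitones, but C#2 to A2 is 8 — one semitone narrower, making it a minor sixth.

minor sixth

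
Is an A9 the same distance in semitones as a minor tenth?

Yes

An augmented ninth = 15 semitones = a minor tenth; enharmonically equal.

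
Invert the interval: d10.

A6

First reduce the compound diminished tenth to its simple form, a diminished third.
Interval numbers invert to sum to nine: 3 + 6 = 9, so a third inverts to a sixth.
The quality also flips — diminished becomes augmented — giving an augmented sixth.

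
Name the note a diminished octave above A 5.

A flat 6

An octave keeps the letter name A, an octave up from A.
A diminished octave spans 11 semitones, so from A5 the target pitch is Ab6.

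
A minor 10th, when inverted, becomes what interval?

First reduce the compound minor tenth to its simple form, a minor third.
Interval numbers invert to sum to nine: 3 + 6 = 9, so a third inverts to a sixth.
Quality inverts too: minor becomes major. That makes the inversion a major sixth.

major 6th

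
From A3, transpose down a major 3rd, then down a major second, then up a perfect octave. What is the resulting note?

Eb4

A3 down a major third → F3 (4 semitones).
A major second down from F3 is Eb3.
Eb3 up a perfect octave → Eb4 (12 semitones).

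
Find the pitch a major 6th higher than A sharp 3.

F double-sharp 4

Counting six letter names up from A lands on F.
Moving 9 semitones up from A#3 (the size of a major sixth) reaches F##4.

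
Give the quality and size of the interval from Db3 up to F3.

major 3rd

D to F spans three letter names (D-E-F), so the interval is some kind of third.
Db3 to F3 is 4 semitones, matching the major third exactly, so the quality is major.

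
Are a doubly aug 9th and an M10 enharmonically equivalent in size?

Yes

A doubly augmented ninth = 16 semitones = a major tenth; enharmonically equal.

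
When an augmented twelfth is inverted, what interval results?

First reduce the compound augmented twelfth to its simple form, an augmented fifth.
Interval numbers invert to sum to nine: 5 + 4 = 9, so a fifth inverts to a fourth.
Quality inverts too: augmented becomes diminished. That makes the inversion a diminished fourth.

d4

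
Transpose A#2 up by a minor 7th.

G#3

Seven letter names up from A: G.
A minor seventh is 10 semitones; 10 semitones up from A#2 gives G#3.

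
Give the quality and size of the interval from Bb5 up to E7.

B to E spans four letter names (B-C-D-E), plus an octave — that makes it an eleventh of some quality.
The perfect eleventh is 17 semitones; here we have 18, one semitone wider: augmented.
(Equivalently, a compound augmented fourth: an augmented fourth plus an octave.)

augmented eleventh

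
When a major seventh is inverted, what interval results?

The rule of nine gives the new number: 9 − 7 = 2, so a seventh becomes a second.
Quality inverts too: major becomes minor. That makes the inversion a minor second.

minor second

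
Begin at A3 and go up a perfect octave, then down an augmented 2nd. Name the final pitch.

Gb4

A perfect octave up from A3 is A4.
A4 down an augmented second → Gb4 (3 semitones).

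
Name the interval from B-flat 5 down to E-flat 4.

Descending from Bb5 to Eb4 is the same interval as ascending Eb4 to Bb5.
E to B spans five letter names (E-F-G-A-B), plus an octave — that makes it a twelfth of some quality.
Eb4 to Bb5 is 19 semitones, matching the perfect twelfth exactly, so the quality is perfect.
(Equivalently, a compound perfect fifth: a perfect fifth plus an octave.)

perfect twelfth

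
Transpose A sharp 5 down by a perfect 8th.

An octave keeps the letter name A, an octave down from A.
A perfect octave spans 12 semitones, so from A#5 the target pitch is A#4.

A sharp 4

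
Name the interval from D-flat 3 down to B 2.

Descending from Db3 to B2 is the same interval as ascending B2 to Db3.
B to D spans three letter names (B-C-D), so the interval is some kind of third.
B2 to Db3 spans 2 semitones — two semitones narrower than the major third (4) — giving a diminished third.

diminished third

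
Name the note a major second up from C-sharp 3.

Two letter names up from C: D.
Moving 2 semitones up from C#3 (the size of a major second) reaches D#3.

D-sharp 3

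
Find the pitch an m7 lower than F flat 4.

G flat 3

Counting seven letter names down from F lands on G.
A minor seventh is 10 semitones; 10 semitones down from Fb4 gives Gb3.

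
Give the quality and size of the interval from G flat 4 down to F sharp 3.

diminished 9th

Descending from Gb4 to F#3 is the same interval as ascending F#3 to Gb4.
F to G spans two letter names (F-G), plus an octave — that makes it a ninth of some quality.
F#3 to Gb4 spans 12 semitones — two semitones narrower than the major ninth (14) — giving a diminished ninth.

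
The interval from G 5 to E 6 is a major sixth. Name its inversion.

minor 3rd

Inverted interval numbers add to nine, so a sixth pairs with a third (6 + 3 = 9).
The quality also flips — major becomes minor — giving a minor third.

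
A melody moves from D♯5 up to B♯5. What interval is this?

major sixth

D to B spans six letter names (D-E-F-G-A-B), so the interval is some kind of sixth.
Counting semitones, D#5→B#5 is 9, which is the major sixth.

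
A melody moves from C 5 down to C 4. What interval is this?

Descending from C5 to C4 is the same interval as ascending C4 to C5.
C to C is the same letter name, plus an octave: an octave.
The perfect octave spans 12 semitones, and C4 to C5 is exactly 12 semitones — so this is a perfect octave.

perfect octave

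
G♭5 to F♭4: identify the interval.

major ninth

Descending from Gb5 to Fb4 is the same interval as ascending Fb4 to Gb5.
F to G spans two letter names (F-G), plus an octave: a ninth.
Counting semitones, Fb4→Gb5 is 14, which is the major ninth.
(Equivalently, a compound major second: a major second plus an octave.)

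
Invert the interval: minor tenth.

major 6th

First reduce the compound minor tenth to its simple form, a minor third.
Inverted interval numbers add to nine, so a third pairs with a sixth (3 + 6 = 9).
The quality also flips — minor becomes major — giving a major sixth.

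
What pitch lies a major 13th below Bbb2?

Dbb1

Six letters down from B (plus an octave) reaches D.
A major thirteenth spans 21 semitones, so from Bbb2 the target pitch is Dbb1.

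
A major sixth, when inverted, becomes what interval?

Interval numbers invert to sum to nine: 6 + 3 = 9, so a sixth inverts to a third.
Quality inverts too: major becomes minor. That makes the inversion a minor third.

m3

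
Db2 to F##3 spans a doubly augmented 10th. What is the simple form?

doubly augmented 3rd

Each octave removed subtracts seven from the number: 10 − 7 = 3.
Quality carries through unchanged, so the simple form is a doubly augmented third.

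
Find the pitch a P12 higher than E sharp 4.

B sharp 5

The twelfth's letter: E up five letter names plus an octave → B.
A perfect twelfth is 19 semitones; 19 semitones up from E#4 gives B#5.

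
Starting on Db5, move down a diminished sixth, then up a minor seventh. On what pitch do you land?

Db5 down a diminished sixth → F#4 (7 semitones).
Up a minor seventh from F#4: E5 (10 semitones up).

E5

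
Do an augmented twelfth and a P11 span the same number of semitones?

No

An augmented twelfth spans 20 semitones; a perfect eleventh spans 17 semitones. They differ by 3.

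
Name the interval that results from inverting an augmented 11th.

diminished fifth

First reduce the compound augmented eleventh to its simple form, an augmented fourth.
Interval numbers invert to sum to nine: 4 + 5 = 9, so a fourth inverts to a fifth.
Quality inverts too: augmented becomes diminished. That makes the inversion a diminished fifth.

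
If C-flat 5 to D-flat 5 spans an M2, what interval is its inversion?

minor 7th

The rule of nine gives the new number: 9 − 2 = 7, so a second becomes a seventh.
The quality also flips — major becomes minor — giving a minor seventh.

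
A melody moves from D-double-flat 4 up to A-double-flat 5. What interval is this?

D to A spans five letter names (D-E-F-G-A), plus an octave, so the interval is some kind of twelfth.
Dbb4 to Abb5 is 19 semitones, matching the perfect twelfth exactly, so the quality is perfect.
(Equivalently, a compound perfect fifth: a perfect fifth plus an octave.)

perfect 12th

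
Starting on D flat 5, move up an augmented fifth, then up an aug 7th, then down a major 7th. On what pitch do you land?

An augmented fifth up from Db5 is A5.
A5 up an augmented seventh → G##6 (12 semitones).
Down a major seventh from G##6: A#5 (11 semitones down).

A sharp 5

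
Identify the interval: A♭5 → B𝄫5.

A to B spans two letter names (A-B) — that makes it a second of some quality.
Ab5 to Bbb5 is 1 semitone, a half step short of the major second (2), so this is minor.

minor 2nd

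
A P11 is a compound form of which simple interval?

Take out an octave (7 from the number): 11 − 7 = 4.
That makes a perfect eleventh a compound perfect fourth — an octave plus a perfect fourth.

perfect fourth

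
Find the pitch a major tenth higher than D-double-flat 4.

Counting three letter names plus an octave up from D lands on F.
A major tenth is 16 semitones; 16 semitones up from Dbb4 gives Fb5.

F-flat 5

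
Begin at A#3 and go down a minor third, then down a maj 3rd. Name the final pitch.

D#3

A#3 down a minor third → F##3 (3 semitones).
Down a major third from F##3: D#3 (4 semitones down).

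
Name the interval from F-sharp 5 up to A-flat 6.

diminished 10th

F to A spans three letter names (F-G-A), plus an octave — that makes it a tenth of some quality.
A major tenth would be 16 semitones; F#5 to Ab6 is 14, two semitones narrower, so the interval is diminished.
(Equivalently, a compound diminished third: a diminished third plus an octave.)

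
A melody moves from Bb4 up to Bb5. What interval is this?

P8

B to B is the same letter name, plus an octave: an octave.
Counting semitones, Bb4→Bb5 is 12, which is the perfect octave.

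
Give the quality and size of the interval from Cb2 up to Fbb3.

diminished eleventh

C to F spans four letter names (C-D-E-F), plus an octave: an eleventh.
Cb2 to Fbb3 spans 16 semitones — one semitone narrower than the perfect eleventh (17) — giving a diminished eleventh.
(Equivalently, a compound diminished fourth: a diminished fourth plus an octave.)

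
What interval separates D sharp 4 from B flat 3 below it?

augmented third

Descending from D#4 to Bb3 is the same interval as ascending Bb3 to D#4.
B to D spans three letter names (B-C-D), so the interval is some kind of third.
The major third is 4 semitones; here we have 5, one semitone wider: augmented.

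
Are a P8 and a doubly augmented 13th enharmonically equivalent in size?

No

A perfect octave spans 12 semitones; a doubly augmented thirteenth spans 23 semitones. They differ by 11.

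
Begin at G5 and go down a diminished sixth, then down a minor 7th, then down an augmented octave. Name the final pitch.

Down a diminished sixth from G5: B#4 (7 semitones down).
A minor seventh down from B#4 is C##4.
Down an augmented octave from C##4: C#3 (13 semitones down).

C#3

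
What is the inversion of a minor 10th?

major 6th

First reduce the compound minor tenth to its simple form, a minor third.
The rule of nine gives the new number: 9 − 3 = 6, so a third becomes a sixth.
And minor becomes major under inversion, so we get a major sixth.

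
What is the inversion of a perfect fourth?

Interval numbers invert to sum to nine: 4 + 5 = 9, so a fourth inverts to a fifth.
And perfect stays perfect under inversion, so we get a perfect fifth.

perfect fifth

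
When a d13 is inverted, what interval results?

First reduce the compound diminished thirteenth to its simple form, a diminished sixth.
The rule of nine gives the new number: 9 − 6 = 3, so a sixth becomes a third.
And diminished becomes augmented under inversion, so we get an augmented third.

augmented 3rd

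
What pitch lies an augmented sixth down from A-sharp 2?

Six letter names down from A: C.
An augmented sixth is 10 semitones; 10 semitones down from A#2 gives C2.

C 2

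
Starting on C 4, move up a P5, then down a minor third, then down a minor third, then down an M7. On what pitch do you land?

D 3

C4 up a perfect fifth → G4 (7 semitones).
A minor third down from G4 is E4.
Down a minor third from E4: C#4 (3 semitones down).
A major seventh down from C#4 is D3.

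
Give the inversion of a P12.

P4

First reduce the compound perfect twelfth to its simple form, a perfect fifth.
Inverted interval numbers add to nine, so a fifth pairs with a fourth (5 + 4 = 9).
And perfect stays perfect under inversion, so we get a perfect fourth.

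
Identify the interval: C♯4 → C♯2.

perfect fifteenth

Descending from C#4 to C#2 is the same interval as ascending C#2 to C#4.
C to C is the same letter name, plus 2 octaves, so the interval is some kind of fifteenth.
Counting semitones, C#2→C#4 is 24, which is the perfect fifteenth.
(Equivalently, a compound perfect octave: a perfect octave plus an octave.)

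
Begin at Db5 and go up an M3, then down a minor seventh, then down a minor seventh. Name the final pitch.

A3

Up a major third from Db5: F5 (4 semitones up).
Down a minor seventh from F5: G4 (10 semitones down).
A minor seventh down from G4 is A3.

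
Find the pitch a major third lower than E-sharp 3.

The third takes the letter from E down to C.
A major third spans 4 semitones, so from E#3 the target pitch is C#3.

C-sharp 3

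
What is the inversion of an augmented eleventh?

First reduce the compound augmented eleventh to its simple form, an augmented fourth.
Inverted interval numbers add to nine, so a fourth pairs with a fifth (4 + 5 = 9).
Quality inverts too: augmented becomes diminished. That makes the inversion a diminished fifth.

d5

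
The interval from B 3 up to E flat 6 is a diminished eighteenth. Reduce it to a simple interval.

Take out 2 octaves (14 from the number): 18 − 14 = 4.
Quality carries through unchanged, so the simple form is a diminished fourth.

d4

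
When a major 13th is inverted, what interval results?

First reduce the compound major thirteenth to its simple form, a major sixth.
Interval numbers invert to sum to nine: 6 + 3 = 9, so a sixth inverts to a third.
And major becomes minor under inversion, so we get a minor third.

minor 3rd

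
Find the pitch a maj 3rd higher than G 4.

Three letter names up from G: B.
A major third is 4 semitones; 4 semitones up from G4 gives B4.

B 4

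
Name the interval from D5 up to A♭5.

D to A spans five letter names (D-E-F-G-A): a fifth.
The perfect fifth is 7 semitones; here we have 6, one semitone narrower: diminished.

diminished fifth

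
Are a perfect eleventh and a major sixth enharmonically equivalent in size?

A perfect eleventh spans 17 semitones; a major sixth spans 9 semitones. They differ by 8.

No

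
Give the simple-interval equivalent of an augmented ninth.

A2

Subtracting seven from the interval number removes an octave: 9 − 7 = 2.
Quality carries through unchanged, so the simple form is an augmented second.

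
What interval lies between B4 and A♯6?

B to A spans seven letter names (B-C-D-E-F-G-A), plus an octave, so the interval is some kind of fourteenth.
The major fourteenth spans 23 semitones, and B4 to A#6 is exactly 23 semitones — so this is a major fourteenth.
(Equivalently, a compound major seventh: a major seventh plus an octave.)

major fourteenth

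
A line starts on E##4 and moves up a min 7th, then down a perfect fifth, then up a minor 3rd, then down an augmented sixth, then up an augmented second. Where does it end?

E#4

Up a minor seventh from E##4: D##5 (10 semitones up).
A perfect fifth down from D##5 is G##4.
Up a minor third from G##4: B#4 (3 semitones up).
Down an augmented sixth from B#4: D4 (10 semitones down).
An augmented second up from D4 is E#4.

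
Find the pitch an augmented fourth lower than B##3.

Four letter names down from B: F.
An augmented fourth is 6 semitones; 6 semitones down from B##3 gives F##3.

F##3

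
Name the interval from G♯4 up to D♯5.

G to D spans five letter names (G-A-B-C-D): a fifth.
The perfect fifth spans 7 semitones, and G#4 to D#5 is exactly 7 semitones — so this is a perfect fifth.

perfect fifth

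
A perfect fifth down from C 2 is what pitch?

F 1

Counting five letter names down from C lands on F.
A perfect fifth spans 7 semitones, so from C2 the target pitch is F1.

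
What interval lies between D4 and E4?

M2

D to E spans two letter names (D-E) — that makes it a second of some quality.
The major second spans 2 semitones, and D4 to E4 is exactly 2 semitones — so this is a major second.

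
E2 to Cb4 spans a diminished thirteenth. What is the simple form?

diminished sixth

Subtracting seven from the interval number removes an octave: 13 − 7 = 6.
Quality carries through unchanged, so the simple form is a diminished sixth.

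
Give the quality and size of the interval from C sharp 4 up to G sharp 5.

P12

C to G spans five letter names (C-D-E-F-G), plus an octave, so the interval is some kind of twelfth.
C#4 to G#5 is 19 semitones, matching the perfect twelfth exactly, so the quality is perfect.
(Equivalently, a compound perfect fifth: a perfect fifth plus an octave.)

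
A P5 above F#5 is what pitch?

C#6

The fifth takes the letter from F up to C.
A perfect fifth is 7 semitones; 7 semitones up from F#5 gives C#6.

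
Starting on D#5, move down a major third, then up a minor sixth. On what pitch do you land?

A major third down from D#5 is B4.
A minor sixth up from B4 is G5.

G5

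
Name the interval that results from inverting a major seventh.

Interval numbers invert to sum to nine: 7 + 2 = 9, so a seventh inverts to a second.
The quality also flips — major becomes minor — giving a minor second.

m2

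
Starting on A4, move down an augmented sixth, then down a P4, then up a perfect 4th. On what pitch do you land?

An augmented sixth down from A4 is Cb4.
Down a perfect fourth from Cb4: Gb3 (5 semitones down).
Gb3 up a perfect fourth → Cb4 (5 semitones).

Cb4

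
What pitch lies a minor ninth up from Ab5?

Two letters up from A (plus an octave) reaches B.
Moving 13 semitones up from Ab5 (the size of a minor ninth) reaches Bbb6.

Bbb6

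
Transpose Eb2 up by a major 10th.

Three letters up from E (plus an octave) reaches G.
A major tenth is 16 semitones; 16 semitones up from Eb2 gives G3.

G3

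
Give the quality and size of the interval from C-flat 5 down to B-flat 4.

m2

Descending from Cb5 to Bb4 is the same interval as ascending Bb4 to Cb5.
B to C spans two letter names (B-C) — that makes it a second of some quality.
At 1 semitone, Bb4→Cb5 falls one short of a major second: minor.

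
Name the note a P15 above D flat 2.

For a fifteenth the letter name doesn't change: still D, two octaves up.
Moving 24 semitones up from Db2 (the size of a perfect fifteenth) reaches Db4.

D flat 4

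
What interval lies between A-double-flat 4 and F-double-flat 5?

m6

A to F spans six letter names (A-B-C-D-E-F) — that makes it a sixth of some quality.
At 8 semitones, Abb4→Fbb5 falls one short of a major sixth: minor.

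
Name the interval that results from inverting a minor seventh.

M2

The rule of nine gives the new number: 9 − 7 = 2, so a seventh becomes a second.
Quality inverts too: minor becomes major. That makes the inversion a major second.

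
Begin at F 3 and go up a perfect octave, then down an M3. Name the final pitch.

D flat 4

F3 up a perfect octave → F4 (12 semitones).
A major third down from F4 is Db4.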